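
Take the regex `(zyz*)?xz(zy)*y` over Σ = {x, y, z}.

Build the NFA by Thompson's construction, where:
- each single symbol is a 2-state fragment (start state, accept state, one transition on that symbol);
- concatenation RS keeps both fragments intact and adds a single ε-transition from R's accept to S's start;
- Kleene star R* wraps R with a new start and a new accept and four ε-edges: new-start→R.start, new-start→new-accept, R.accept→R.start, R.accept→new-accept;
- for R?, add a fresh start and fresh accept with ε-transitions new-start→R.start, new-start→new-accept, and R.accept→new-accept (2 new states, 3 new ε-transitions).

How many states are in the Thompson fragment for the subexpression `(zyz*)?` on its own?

Fragment for `(zyz*)?`:
Each of the 3 symbol leaves contributes a 2-state fragment.
  z* — 4 states
  zyz* — 8 states
  (zyz*)? — 10 states

10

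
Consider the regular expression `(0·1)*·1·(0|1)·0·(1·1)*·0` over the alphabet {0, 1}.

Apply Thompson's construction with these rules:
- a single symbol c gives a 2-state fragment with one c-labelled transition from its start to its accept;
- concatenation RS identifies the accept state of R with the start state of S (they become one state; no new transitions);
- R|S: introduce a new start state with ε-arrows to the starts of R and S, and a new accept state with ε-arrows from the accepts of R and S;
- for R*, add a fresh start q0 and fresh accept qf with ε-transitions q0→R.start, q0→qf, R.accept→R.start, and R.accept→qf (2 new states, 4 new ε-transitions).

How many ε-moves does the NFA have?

12

Building bottom-up:
Each of the 9 symbol leaves contributes 0 ε-transitions.
  0·1 → 0 ε-transitions
  (0·1)* → 4 ε-transitions
  0|1 → 4 ε-transitions
  1·1 → 0 ε-transitions
  (1·1)* → 4 ε-transitions
  (0·1)*·1·(0|1)·0·(1·1)*·0 → 12 ε-transitions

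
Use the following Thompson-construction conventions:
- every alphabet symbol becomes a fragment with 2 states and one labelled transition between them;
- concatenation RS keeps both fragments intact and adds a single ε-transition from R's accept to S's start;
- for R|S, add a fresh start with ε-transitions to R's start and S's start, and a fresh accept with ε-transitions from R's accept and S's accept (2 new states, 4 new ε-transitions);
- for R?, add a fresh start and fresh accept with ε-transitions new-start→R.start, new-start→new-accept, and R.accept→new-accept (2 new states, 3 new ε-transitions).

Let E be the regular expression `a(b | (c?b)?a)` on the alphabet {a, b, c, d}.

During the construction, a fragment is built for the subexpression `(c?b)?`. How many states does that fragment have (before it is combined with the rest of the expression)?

Fragment for `(c?b)?`:
Each of the 2 symbol leaves contributes a 2-state fragment.
  c? : 4 states
  c?b : 6 states
  (c?b)? : 8 states

8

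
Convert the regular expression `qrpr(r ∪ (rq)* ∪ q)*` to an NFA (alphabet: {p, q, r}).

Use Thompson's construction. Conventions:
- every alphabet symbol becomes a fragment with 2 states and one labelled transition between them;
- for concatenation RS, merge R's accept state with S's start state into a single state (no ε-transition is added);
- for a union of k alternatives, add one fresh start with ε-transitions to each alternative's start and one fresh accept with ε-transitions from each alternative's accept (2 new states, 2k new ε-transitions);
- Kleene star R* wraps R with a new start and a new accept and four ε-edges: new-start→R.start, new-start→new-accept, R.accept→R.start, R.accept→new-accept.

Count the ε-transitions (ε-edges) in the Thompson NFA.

Recursing over subexpressions:
Each of the 8 symbol leaves contributes 0 ε-transitions.
  rq → 0 ε-transitions
  (rq)* → 4 ε-transitions
  r ∪ (rq)* ∪ q → 10 ε-transitions
  (r ∪ (rq)* ∪ q)* → 14 ε-transitions
  qrpr(r ∪ (rq)* ∪ q)* → 14 ε-transitions

14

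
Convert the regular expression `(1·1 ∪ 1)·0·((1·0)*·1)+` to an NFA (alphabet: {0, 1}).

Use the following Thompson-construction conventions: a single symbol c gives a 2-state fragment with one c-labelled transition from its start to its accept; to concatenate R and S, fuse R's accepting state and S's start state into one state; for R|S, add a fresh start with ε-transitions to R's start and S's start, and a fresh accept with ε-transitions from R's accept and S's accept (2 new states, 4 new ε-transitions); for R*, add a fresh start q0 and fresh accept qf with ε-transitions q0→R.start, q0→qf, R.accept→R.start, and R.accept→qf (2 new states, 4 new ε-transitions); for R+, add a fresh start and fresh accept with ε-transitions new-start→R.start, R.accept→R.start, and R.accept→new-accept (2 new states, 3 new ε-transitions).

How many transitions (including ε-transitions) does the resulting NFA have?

18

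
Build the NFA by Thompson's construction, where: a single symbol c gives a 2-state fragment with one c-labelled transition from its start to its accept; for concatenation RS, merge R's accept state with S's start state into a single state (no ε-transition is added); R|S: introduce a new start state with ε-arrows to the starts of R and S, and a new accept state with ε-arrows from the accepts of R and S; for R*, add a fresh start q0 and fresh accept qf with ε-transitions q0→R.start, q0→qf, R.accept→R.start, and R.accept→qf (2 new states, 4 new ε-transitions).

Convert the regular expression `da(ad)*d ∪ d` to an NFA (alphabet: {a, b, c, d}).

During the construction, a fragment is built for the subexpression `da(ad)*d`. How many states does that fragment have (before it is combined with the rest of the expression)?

8

Fragment for `da(ad)*d`:
Each of the 5 symbol leaves contributes a 2-state fragment.
  ad : 3 states
  (ad)* : 5 states
  da(ad)*d : 8 states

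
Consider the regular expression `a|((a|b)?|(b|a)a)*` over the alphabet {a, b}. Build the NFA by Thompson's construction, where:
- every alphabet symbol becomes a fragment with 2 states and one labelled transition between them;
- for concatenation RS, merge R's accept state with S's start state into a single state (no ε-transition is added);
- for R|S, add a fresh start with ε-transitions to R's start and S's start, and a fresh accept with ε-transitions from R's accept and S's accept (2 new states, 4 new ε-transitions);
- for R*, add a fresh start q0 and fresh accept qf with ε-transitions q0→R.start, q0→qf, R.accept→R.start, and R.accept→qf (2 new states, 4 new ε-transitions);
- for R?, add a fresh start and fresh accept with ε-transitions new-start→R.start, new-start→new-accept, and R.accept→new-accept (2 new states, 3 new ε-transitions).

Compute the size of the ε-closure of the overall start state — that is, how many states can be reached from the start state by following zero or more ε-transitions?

Compute the ε-closure size of each fragment's start state recursively; a symbol fragment's start has no outgoing ε-edge, so its closure is just itself (size 1).
  a|b — new start ε-reaches every alternative's start; none of them accept ε, so the new accept is not reached: |ε-closure| = 1 + 1 + 1 = 3
  (a|b)? — new start has ε-edges to the inner start and to the new accept, so |ε-closure| = 2 + 3 = 5
  b|a — new start ε-reaches every alternative's start; none of them accept ε, so the new accept is not reached: |ε-closure| = 1 + 1 + 1 = 3
  (b|a)a — same as the first factor's closure: |ε-closure| = 3
  (a|b)?|(b|a)a — |ε-closure| = 1 (new start) + (5 + 3) + 1 (new accept, since some branch ε-reaches its own accept) = 10
  ((a|b)?|(b|a)a)* — the star's fresh start ε-reaches both the body's start and the fresh accept: |ε-closure| = 2 + 10 = 12
  a|((a|b)?|(b|a)a)* — |ε-closure| = 1 (new start) + (1 + 12) + 1 (new accept, since some branch ε-reaches its own accept) = 15

15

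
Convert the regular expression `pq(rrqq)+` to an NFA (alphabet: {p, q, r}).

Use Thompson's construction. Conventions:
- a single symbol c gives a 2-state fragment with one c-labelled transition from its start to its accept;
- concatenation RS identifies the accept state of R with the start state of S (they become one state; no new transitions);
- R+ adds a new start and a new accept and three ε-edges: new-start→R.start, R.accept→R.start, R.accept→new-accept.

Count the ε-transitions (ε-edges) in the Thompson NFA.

By structural recursion:
Each of the 6 symbol leaves contributes 0 ε-transitions.
  rrqq = 0 ε-transitions
  (rrqq)+ = 3 ε-transitions
  pq(rrqq)+ = 3 ε-transitions

3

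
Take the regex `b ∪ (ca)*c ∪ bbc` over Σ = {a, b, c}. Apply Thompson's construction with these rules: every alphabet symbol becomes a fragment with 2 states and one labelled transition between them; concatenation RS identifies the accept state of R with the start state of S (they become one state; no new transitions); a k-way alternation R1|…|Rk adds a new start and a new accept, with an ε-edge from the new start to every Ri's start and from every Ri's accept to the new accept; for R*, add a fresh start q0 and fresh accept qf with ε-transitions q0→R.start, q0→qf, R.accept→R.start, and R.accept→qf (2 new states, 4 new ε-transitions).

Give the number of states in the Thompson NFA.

By structural recursion:
Each of the 7 symbol leaves contributes a 2-state fragment.
  ca : 3 states
  (ca)* : 5 states
  (ca)*c : 6 states
  bbc : 4 states
  b ∪ (ca)*c ∪ bbc : 14 states

14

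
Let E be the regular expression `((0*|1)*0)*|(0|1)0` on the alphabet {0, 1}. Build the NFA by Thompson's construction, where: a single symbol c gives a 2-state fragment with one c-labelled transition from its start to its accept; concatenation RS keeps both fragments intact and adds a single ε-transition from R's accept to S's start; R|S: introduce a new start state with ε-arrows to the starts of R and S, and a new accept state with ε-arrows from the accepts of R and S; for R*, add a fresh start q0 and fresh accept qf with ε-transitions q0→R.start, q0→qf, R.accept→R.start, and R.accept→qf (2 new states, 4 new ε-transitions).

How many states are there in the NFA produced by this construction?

24

Building bottom-up:
Each of the 6 symbol leaves contributes a 2-state fragment.
  0* — 4 states
  0*|1 — 8 states
  (0*|1)* — 10 states
  (0*|1)*0 — 12 states
  ((0*|1)*0)* — 14 states
  0|1 — 6 states
  (0|1)0 — 8 states
  ((0*|1)*0)*|(0|1)0 — 24 states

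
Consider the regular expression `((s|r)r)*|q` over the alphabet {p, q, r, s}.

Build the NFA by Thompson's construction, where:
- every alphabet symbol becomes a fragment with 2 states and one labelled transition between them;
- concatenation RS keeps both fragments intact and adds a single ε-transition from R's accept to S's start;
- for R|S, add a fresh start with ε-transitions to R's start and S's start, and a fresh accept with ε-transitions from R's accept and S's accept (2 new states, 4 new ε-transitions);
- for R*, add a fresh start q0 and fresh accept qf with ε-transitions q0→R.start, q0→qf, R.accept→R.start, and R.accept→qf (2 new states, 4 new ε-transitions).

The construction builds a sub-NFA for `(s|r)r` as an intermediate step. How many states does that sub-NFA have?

Fragment for `(s|r)r`:
Each of the 3 symbol leaves contributes a 2-state fragment.
  s|r : 6 states
  (s|r)r : 8 states

8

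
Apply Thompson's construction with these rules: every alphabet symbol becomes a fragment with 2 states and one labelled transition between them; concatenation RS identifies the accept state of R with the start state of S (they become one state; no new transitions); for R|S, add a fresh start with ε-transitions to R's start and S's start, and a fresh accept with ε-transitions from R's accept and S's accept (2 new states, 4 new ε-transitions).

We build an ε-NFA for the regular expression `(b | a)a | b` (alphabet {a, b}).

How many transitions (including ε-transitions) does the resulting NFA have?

By structural recursion:
Each of the 4 symbol leaves contributes 1 transition (1 symbol, 0 ε).
  b | a — 6 transitions (2 symbol, 4 ε)
  (b | a)a — 7 transitions (3 symbol, 4 ε)
  (b | a)a | b — 12 transitions (4 symbol, 8 ε)

12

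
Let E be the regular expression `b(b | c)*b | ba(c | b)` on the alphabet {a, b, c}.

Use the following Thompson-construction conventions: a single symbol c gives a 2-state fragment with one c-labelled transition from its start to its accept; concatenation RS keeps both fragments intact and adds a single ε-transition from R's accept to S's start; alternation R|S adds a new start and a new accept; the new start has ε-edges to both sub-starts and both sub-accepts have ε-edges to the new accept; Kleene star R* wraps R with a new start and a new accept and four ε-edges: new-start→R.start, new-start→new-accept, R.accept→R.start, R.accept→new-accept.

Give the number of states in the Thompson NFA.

By structural recursion:
Each of the 8 symbol leaves contributes a 2-state fragment.
  b | c : 6 states
  (b | c)* : 8 states
  b(b | c)*b : 12 states
  c | b : 6 states
  ba(c | b) : 10 states
  b(b | c)*b | ba(c | b) : 24 states

24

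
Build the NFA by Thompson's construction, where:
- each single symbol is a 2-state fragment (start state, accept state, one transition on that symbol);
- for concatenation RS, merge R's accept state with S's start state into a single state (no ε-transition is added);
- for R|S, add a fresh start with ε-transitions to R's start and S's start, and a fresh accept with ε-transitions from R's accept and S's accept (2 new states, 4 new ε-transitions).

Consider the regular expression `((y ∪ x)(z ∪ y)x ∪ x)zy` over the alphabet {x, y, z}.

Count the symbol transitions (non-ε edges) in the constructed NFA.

Recursing over subexpressions:
Each of the 8 symbol leaves contributes exactly 1 symbol transition.
  y ∪ x → 2 symbol transitions
  z ∪ y → 2 symbol transitions
  (y ∪ x)(z ∪ y)x → 5 symbol transitions
  (y ∪ x)(z ∪ y)x ∪ x → 6 symbol transitions
  ((y ∪ x)(z ∪ y)x ∪ x)zy → 8 symbol transitions

8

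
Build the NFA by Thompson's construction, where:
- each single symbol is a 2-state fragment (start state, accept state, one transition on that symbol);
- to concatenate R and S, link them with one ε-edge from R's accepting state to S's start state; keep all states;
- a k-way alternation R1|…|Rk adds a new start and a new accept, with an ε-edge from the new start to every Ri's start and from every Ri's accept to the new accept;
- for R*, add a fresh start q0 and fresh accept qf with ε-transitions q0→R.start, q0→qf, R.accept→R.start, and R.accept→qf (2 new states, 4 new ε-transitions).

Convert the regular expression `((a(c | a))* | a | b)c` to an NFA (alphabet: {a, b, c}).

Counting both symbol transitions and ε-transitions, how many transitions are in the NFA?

Per subexpression:
Each of the 6 symbol leaves contributes 1 transition (1 symbol, 0 ε).
  c | a = 6 transitions (2 symbol, 4 ε)
  a(c | a) = 8 transitions (3 symbol, 5 ε)
  (a(c | a))* = 12 transitions (3 symbol, 9 ε)
  (a(c | a))* | a | b = 20 transitions (5 symbol, 15 ε)
  ((a(c | a))* | a | b)c = 22 transitions (6 symbol, 16 ε)

22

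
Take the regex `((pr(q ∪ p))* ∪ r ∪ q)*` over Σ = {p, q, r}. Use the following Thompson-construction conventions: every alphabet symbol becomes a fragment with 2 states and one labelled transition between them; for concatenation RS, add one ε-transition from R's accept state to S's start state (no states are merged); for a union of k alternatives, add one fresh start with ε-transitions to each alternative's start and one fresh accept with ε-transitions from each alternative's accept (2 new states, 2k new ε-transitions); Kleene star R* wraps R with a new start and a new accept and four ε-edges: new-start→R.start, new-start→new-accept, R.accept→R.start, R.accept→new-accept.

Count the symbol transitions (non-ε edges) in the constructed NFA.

6

Building bottom-up:
Each of the 6 symbol leaves contributes exactly 1 symbol transition.
  q ∪ p : 2 symbol transitions
  pr(q ∪ p) : 4 symbol transitions
  (pr(q ∪ p))* : 4 symbol transitions
  (pr(q ∪ p))* ∪ r ∪ q : 6 symbol transitions
  ((pr(q ∪ p))* ∪ r ∪ q)* : 6 symbol transitions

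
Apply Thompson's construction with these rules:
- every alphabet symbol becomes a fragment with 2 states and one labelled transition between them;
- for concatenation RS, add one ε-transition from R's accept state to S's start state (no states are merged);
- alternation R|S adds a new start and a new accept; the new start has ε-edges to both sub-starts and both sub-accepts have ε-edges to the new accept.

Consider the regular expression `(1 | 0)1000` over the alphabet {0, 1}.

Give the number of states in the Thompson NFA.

Per subexpression:
Each of the 6 symbol leaves contributes a 2-state fragment.
  1 | 0 = 6 states
  (1 | 0)1000 = 14 states

14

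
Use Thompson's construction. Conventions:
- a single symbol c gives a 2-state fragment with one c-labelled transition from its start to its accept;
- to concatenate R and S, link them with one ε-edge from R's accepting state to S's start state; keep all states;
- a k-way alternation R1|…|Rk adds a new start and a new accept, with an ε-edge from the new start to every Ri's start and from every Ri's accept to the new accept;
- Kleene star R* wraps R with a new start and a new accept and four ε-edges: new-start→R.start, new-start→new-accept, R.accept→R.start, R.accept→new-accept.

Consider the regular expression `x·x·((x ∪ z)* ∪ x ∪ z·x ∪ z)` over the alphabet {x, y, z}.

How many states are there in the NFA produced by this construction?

22

Building bottom-up:
Each of the 8 symbol leaves contributes a 2-state fragment.
  x ∪ z — 6 states
  (x ∪ z)* — 8 states
  z·x — 4 states
  (x ∪ z)* ∪ x ∪ z·x ∪ z — 18 states
  x·x·((x ∪ z)* ∪ x ∪ z·x ∪ z) — 22 states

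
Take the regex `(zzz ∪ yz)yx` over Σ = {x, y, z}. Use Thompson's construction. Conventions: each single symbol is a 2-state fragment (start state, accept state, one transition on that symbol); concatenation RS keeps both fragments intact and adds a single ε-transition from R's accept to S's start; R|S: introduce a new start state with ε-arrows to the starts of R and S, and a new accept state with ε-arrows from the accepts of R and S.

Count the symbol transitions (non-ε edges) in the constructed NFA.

7

Bottom-up over the parse tree:
Each of the 7 symbol leaves contributes exactly 1 symbol transition.
  zzz — 3 symbol transitions
  yz — 2 symbol transitions
  zzz ∪ yz — 5 symbol transitions
  (zzz ∪ yz)yx — 7 symbol transitions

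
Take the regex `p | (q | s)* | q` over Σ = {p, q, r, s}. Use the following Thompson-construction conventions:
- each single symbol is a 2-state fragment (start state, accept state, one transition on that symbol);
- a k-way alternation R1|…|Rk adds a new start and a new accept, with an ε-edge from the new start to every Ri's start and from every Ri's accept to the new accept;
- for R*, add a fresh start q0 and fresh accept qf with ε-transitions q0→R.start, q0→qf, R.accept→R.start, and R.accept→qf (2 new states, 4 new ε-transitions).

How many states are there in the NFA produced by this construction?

Recursing over subexpressions:
Each of the 4 symbol leaves contributes a 2-state fragment.
  q | s = 6 states
  (q | s)* = 8 states
  p | (q | s)* | q = 14 states

14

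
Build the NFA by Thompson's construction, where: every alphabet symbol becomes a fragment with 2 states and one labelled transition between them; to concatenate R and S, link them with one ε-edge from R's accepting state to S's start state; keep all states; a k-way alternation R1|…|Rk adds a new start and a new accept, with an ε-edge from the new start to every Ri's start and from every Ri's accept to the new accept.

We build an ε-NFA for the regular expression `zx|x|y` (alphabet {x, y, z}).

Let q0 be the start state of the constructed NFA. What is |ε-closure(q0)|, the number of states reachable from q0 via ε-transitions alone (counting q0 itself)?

Work bottom-up. For each fragment F, track |ε-closure(F.start)| and whether F's accept lies in that closure (i.e. whether F accepts ε). A single-symbol fragment has closure size 1 and does not accept ε.
  zx : same as the first factor's closure: C = 1
  zx|x|y : C = 1 + 1 + 1 + 1 = 4 (the new accept is not ε-reachable since no branch accepts ε)

4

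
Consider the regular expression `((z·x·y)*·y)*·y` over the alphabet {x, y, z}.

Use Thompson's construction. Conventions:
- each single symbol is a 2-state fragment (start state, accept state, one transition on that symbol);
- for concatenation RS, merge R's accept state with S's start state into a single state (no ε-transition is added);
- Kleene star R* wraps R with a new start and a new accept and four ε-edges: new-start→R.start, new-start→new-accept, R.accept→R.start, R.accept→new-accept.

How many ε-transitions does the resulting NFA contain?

Per subexpression:
Each of the 5 symbol leaves contributes 0 ε-transitions.
  z·x·y — 0 ε-transitions
  (z·x·y)* — 4 ε-transitions
  (z·x·y)*·y — 4 ε-transitions
  ((z·x·y)*·y)* — 8 ε-transitions
  ((z·x·y)*·y)*·y — 8 ε-transitions

8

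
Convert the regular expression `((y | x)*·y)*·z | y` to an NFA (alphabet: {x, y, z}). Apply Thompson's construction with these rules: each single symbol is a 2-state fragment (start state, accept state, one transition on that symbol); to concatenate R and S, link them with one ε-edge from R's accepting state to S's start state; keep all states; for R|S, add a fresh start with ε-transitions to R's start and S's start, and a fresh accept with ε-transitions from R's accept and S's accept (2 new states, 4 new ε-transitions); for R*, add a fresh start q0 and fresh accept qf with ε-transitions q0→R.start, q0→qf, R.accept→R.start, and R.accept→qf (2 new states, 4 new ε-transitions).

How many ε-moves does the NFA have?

18

Per subexpression:
Each of the 5 symbol leaves contributes 0 ε-transitions.
  y | x = 4 ε-transitions
  (y | x)* = 8 ε-transitions
  (y | x)*·y = 9 ε-transitions
  ((y | x)*·y)* = 13 ε-transitions
  ((y | x)*·y)*·z = 14 ε-transitions
  ((y | x)*·y)*·z | y = 18 ε-transitions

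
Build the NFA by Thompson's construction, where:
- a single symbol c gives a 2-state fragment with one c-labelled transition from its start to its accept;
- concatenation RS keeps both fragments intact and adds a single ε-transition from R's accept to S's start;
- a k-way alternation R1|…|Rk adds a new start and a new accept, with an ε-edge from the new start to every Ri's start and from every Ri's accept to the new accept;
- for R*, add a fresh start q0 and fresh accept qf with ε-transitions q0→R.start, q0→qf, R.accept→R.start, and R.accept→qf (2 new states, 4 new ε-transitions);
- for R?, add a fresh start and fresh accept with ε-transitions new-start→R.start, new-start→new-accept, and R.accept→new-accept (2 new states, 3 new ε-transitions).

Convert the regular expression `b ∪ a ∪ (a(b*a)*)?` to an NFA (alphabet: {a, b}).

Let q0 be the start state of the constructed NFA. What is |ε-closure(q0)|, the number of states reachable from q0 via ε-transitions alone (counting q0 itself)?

Work bottom-up. For each fragment F, track |ε-closure(F.start)| and whether F's accept lies in that closure (i.e. whether F accepts ε). A single-symbol fragment has closure size 1 and does not accept ε.
  b* — the star's fresh start ε-reaches both the body's start and the fresh accept: |ε-closure| = 2 + 1 = 3
  b*a — |ε-closure| = 3 + 1 = 4 (closure spills across the concat boundary because the left factor accepts ε)
  (b*a)* — |ε-closure| = 1 (new start) + 4 (body) + 1 (new accept) = 6
  a(b*a)* — |ε-closure| equals the left operand's closure size = 1 (its accept is not ε-reachable, so the closure stops there)
  (a(b*a)*)? — new start has ε-edges to the inner start and to the new accept, so |ε-closure| = 2 + 1 = 3
  b ∪ a ∪ (a(b*a)*)? — |ε-closure| = 1 (new start) + (1 + 1 + 3) + 1 (new accept, since some branch ε-reaches its own accept) = 7

7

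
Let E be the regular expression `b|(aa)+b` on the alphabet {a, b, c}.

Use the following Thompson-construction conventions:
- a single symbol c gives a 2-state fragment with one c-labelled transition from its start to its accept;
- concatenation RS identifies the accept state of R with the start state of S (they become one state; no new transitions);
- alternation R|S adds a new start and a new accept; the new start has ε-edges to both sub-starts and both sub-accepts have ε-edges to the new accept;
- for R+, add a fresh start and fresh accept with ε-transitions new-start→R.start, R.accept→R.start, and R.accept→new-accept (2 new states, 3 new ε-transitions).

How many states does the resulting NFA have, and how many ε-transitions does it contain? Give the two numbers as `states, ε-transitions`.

10, 7

Per subexpression:
Each of the 4 symbol leaves contributes 2 states and 0 ε-transitions.
  aa → 3 states, 0 ε-transitions
  (aa)+ → 5 states, 3 ε-transitions
  (aa)+b → 6 states, 3 ε-transitions
  b|(aa)+b → 10 states, 7 ε-transitions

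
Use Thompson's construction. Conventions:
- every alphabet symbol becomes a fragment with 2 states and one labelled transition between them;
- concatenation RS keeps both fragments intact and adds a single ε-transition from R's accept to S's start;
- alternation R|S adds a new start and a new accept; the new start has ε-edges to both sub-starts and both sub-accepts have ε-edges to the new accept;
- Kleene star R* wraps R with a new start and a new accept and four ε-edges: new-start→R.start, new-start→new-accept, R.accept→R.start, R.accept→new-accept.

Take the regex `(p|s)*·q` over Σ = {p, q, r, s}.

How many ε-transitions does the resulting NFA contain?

Recursing over subexpressions:
Each of the 3 symbol leaves contributes 0 ε-transitions.
  p|s : 4 ε-transitions
  (p|s)* : 8 ε-transitions
  (p|s)*·q : 9 ε-transitions

9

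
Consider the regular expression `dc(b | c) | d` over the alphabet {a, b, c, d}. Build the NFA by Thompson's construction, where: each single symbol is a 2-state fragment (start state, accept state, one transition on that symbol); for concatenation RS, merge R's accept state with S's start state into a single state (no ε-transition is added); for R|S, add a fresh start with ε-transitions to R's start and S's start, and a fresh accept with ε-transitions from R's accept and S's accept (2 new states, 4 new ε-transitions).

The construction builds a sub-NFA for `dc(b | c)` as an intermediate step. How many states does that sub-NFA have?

Fragment for `dc(b | c)`:
Each of the 4 symbol leaves contributes a 2-state fragment.
  b | c = 6 states
  dc(b | c) = 8 states

8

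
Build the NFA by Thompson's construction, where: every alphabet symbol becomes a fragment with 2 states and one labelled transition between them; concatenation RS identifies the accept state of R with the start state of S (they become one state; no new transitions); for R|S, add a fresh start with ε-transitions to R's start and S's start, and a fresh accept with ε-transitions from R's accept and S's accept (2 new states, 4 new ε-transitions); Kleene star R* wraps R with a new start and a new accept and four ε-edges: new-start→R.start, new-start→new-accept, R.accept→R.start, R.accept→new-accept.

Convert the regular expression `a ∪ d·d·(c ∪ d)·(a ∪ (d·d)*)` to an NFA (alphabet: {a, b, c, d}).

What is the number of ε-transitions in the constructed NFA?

Recursing over subexpressions:
Each of the 8 symbol leaves contributes 0 ε-transitions.
  c ∪ d — 4 ε-transitions
  d·d — 0 ε-transitions
  (d·d)* — 4 ε-transitions
  a ∪ (d·d)* — 8 ε-transitions
  d·d·(c ∪ d)·(a ∪ (d·d)*) — 12 ε-transitions
  a ∪ d·d·(c ∪ d)·(a ∪ (d·d)*) — 16 ε-transitions

16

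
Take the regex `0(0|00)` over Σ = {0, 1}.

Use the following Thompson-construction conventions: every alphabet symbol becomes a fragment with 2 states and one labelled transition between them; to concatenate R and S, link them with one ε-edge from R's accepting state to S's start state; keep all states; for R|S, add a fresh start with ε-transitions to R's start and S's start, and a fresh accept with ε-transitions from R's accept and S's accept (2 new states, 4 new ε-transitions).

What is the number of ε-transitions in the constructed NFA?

6

Recursing over subexpressions:
Each of the 4 symbol leaves contributes 0 ε-transitions.
  00 → 1 ε-transition
  0|00 → 5 ε-transitions
  0(0|00) → 6 ε-transitions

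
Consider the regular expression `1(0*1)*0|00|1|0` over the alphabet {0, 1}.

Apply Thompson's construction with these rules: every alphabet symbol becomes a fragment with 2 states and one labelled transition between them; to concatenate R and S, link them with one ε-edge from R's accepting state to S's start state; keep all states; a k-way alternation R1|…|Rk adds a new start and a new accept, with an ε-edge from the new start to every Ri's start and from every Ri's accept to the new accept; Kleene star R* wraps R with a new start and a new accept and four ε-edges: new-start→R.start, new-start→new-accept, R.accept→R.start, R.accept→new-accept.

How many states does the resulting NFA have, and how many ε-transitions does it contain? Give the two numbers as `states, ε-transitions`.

Bottom-up over the parse tree:
Each of the 8 symbol leaves contributes 2 states and 0 ε-transitions.
  0* → 4 states, 4 ε-transitions
  0*1 → 6 states, 5 ε-transitions
  (0*1)* → 8 states, 9 ε-transitions
  1(0*1)*0 → 12 states, 11 ε-transitions
  00 → 4 states, 1 ε-transition
  1(0*1)*0|00|1|0 → 22 states, 20 ε-transitions

22, 20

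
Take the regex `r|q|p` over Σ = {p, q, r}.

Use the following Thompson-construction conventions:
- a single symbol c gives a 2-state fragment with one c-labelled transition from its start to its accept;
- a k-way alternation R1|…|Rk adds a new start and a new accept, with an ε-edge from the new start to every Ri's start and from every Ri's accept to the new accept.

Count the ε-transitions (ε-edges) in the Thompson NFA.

6

By structural recursion:
Each of the 3 symbol leaves contributes 0 ε-transitions.
  r|q|p : 6 ε-transitions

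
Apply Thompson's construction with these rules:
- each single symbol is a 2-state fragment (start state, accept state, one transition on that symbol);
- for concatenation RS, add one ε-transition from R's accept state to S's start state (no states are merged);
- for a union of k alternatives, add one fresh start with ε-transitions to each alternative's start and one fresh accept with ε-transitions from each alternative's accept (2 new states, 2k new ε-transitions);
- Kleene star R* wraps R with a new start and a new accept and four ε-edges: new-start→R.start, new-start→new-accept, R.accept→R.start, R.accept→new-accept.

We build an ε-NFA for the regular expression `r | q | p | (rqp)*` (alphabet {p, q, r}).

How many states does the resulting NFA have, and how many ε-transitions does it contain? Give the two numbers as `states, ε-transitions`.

16, 14

Per subexpression:
Each of the 6 symbol leaves contributes 2 states and 0 ε-transitions.
  rqp — 6 states, 2 ε-transitions
  (rqp)* — 8 states, 6 ε-transitions
  r | q | p | (rqp)* — 16 states, 14 ε-transitions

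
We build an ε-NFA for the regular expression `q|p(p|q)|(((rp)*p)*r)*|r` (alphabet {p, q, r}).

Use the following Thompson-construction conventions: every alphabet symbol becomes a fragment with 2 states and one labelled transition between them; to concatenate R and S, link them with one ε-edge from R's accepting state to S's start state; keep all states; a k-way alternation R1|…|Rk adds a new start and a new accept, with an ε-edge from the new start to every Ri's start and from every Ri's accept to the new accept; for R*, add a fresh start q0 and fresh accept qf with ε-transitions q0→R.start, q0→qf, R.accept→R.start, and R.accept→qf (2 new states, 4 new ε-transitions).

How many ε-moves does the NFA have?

28

Recursing over subexpressions:
Each of the 9 symbol leaves contributes 0 ε-transitions.
  p|q — 4 ε-transitions
  p(p|q) — 5 ε-transitions
  rp — 1 ε-transition
  (rp)* — 5 ε-transitions
  (rp)*p — 6 ε-transitions
  ((rp)*p)* — 10 ε-transitions
  ((rp)*p)*r — 11 ε-transitions
  (((rp)*p)*r)* — 15 ε-transitions
  q|p(p|q)|(((rp)*p)*r)*|r — 28 ε-transitions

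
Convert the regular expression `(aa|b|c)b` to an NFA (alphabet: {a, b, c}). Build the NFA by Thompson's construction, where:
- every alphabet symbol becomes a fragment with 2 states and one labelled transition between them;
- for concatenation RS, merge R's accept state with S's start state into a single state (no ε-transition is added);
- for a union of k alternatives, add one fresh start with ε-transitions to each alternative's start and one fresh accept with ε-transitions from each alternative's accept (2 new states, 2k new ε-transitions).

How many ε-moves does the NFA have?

6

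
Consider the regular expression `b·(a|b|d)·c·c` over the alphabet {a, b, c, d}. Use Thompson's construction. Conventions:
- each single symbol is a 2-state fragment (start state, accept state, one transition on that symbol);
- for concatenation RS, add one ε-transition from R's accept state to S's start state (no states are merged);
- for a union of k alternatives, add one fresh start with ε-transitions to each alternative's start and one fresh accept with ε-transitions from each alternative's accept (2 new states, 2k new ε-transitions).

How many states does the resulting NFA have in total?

Recursing over subexpressions:
Each of the 6 symbol leaves contributes a 2-state fragment.
  a|b|d : 8 states
  b·(a|b|d)·c·c : 14 states

14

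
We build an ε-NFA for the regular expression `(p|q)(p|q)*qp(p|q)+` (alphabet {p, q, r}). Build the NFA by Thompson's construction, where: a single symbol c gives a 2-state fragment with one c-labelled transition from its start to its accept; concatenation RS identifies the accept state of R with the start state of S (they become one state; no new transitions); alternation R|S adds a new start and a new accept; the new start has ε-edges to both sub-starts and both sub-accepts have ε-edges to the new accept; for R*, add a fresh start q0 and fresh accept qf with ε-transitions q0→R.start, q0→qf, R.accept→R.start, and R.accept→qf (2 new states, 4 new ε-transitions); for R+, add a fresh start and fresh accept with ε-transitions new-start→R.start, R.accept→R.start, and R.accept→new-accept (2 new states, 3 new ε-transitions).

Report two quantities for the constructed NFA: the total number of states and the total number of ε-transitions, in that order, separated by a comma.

22, 19

Recursing over subexpressions:
Each of the 8 symbol leaves contributes 2 states and 0 ε-transitions.
  p|q : 6 states, 4 ε-transitions
  p|q : 6 states, 4 ε-transitions
  (p|q)* : 8 states, 8 ε-transitions
  p|q : 6 states, 4 ε-transitions
  (p|q)+ : 8 states, 7 ε-transitions
  (p|q)(p|q)*qp(p|q)+ : 22 states, 19 ε-transitions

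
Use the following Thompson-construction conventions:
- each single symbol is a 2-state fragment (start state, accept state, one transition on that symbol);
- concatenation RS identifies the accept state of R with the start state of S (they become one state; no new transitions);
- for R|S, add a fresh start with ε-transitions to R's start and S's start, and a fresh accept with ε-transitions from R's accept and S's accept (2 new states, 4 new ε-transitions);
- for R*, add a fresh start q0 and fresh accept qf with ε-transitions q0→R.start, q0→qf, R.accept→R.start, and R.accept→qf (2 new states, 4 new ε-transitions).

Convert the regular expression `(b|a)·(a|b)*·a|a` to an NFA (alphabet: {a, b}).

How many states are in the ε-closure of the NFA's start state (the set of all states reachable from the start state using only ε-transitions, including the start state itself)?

5

Work bottom-up. For each fragment F, track |ε-closure(F.start)| and whether F's accept lies in that closure (i.e. whether F accepts ε). A single-symbol fragment has closure size 1 and does not accept ε.
  b|a : new start ε-reaches every alternative's start; none of them accept ε, so the new accept is not reached: C = 1 + 1 + 1 = 3
  a|b : C = 1 + 1 + 1 = 3 (the new accept is not ε-reachable since no branch accepts ε)
  (a|b)* : new start has ε-edges to the inner start and to the new accept, so C = 2 + 3 = 5
  (b|a)·(a|b)*·a : same as the first factor's closure: C = 3
  (b|a)·(a|b)*·a|a : new start ε-reaches every alternative's start; none of them accept ε, so the new accept is not reached: C = 1 + 3 + 1 = 5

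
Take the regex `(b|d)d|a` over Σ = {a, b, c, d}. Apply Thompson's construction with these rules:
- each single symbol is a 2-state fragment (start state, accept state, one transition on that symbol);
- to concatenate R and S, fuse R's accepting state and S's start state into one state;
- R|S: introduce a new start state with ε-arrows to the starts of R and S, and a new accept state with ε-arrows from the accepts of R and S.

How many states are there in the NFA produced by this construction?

Building bottom-up:
Each of the 4 symbol leaves contributes a 2-state fragment.
  b|d : 6 states
  (b|d)d : 7 states
  (b|d)d|a : 11 states

11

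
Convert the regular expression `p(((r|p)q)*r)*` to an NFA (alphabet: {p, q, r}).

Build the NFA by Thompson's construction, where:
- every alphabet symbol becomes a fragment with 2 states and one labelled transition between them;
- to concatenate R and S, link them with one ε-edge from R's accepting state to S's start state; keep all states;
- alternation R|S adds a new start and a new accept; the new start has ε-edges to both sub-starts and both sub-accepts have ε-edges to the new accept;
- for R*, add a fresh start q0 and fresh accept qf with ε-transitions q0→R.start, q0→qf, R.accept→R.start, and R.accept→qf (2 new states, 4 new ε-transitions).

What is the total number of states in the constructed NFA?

Building bottom-up:
Each of the 5 symbol leaves contributes a 2-state fragment.
  r|p = 6 states
  (r|p)q = 8 states
  ((r|p)q)* = 10 states
  ((r|p)q)*r = 12 states
  (((r|p)q)*r)* = 14 states
  p(((r|p)q)*r)* = 16 states

16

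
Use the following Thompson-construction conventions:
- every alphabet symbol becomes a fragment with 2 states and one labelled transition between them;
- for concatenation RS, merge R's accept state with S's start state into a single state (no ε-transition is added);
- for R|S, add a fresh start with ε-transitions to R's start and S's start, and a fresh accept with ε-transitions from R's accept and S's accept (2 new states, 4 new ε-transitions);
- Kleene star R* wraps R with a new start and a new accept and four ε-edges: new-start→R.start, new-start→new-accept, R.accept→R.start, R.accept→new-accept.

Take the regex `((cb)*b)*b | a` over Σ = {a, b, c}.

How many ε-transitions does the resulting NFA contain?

Recursing over subexpressions:
Each of the 5 symbol leaves contributes 0 ε-transitions.
  cb — 0 ε-transitions
  (cb)* — 4 ε-transitions
  (cb)*b — 4 ε-transitions
  ((cb)*b)* — 8 ε-transitions
  ((cb)*b)*b — 8 ε-transitions
  ((cb)*b)*b | a — 12 ε-transitions

12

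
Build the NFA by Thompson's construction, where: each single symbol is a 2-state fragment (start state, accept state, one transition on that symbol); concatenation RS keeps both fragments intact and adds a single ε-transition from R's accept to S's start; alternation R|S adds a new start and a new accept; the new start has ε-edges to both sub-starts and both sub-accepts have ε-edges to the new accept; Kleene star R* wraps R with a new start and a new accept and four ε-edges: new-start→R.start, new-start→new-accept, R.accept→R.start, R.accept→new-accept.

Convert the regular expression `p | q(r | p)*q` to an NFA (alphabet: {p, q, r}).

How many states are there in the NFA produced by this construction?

16

Per subexpression:
Each of the 5 symbol leaves contributes a 2-state fragment.
  r | p = 6 states
  (r | p)* = 8 states
  q(r | p)*q = 12 states
  p | q(r | p)*q = 16 states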